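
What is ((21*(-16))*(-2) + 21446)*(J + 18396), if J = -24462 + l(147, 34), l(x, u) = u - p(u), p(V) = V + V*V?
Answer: -159736196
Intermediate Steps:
p(V) = V + V²
l(x, u) = u - u*(1 + u)
J = -25618 (J = -24462 - 1*34² = -24462 - 1*1156 = -24462 - 1156 = -25618)
((21*(-16))*(-2) + 21446)*(J + 18396) = ((21*(-16))*(-2) + 21446)*(-25618 + 18396) = (-336*(-2) + 21446)*(-7222) = (672 + 21446)*(-7222) = 22118*(-7222) = -159736196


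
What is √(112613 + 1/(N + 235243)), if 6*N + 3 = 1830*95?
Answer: √3494050423325755/176145 ≈ 335.58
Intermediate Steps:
N = 57949/2 (N = -½ + (1830*95)/6 = -½ + (⅙)*173850 = -½ + 28975 = 57949/2 ≈ 28975.)
√(112613 + 1/(N + 235243)) = √(112613 + 1/(57949/2 + 235243)) = √(112613 + 1/(528435/2)) = √(112613 + 2/528435) = √(59508650657/528435) = √3494050423325755/176145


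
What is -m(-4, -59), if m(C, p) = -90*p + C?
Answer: -5306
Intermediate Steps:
m(C, p) = C - 90*p
-m(-4, -59) = -(-4 - 90*(-59)) = -(-4 + 5310) = -1*5306 = -5306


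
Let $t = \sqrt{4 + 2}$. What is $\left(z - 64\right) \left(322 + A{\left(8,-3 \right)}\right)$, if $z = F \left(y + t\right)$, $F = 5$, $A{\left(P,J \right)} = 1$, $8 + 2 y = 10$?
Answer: $-19057 + 1615 \sqrt{6} \approx -15101.0$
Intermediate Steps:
$y = 1$ ($y = -4 + \frac{1}{2} \cdot 10 = -4 + 5 = 1$)
$t = \sqrt{6} \approx 2.4495$
$z = 5 + 5 \sqrt{6}$ ($z = 5 \left(1 + \sqrt{6}\right) = 5 + 5 \sqrt{6} \approx 17.247$)
$\left(z - 64\right) \left(322 + A{\left(8,-3 \right)}\right) = \left(\left(5 + 5 \sqrt{6}\right) - 64\right) \left(322 + 1\right) = \left(-59 + 5 \sqrt{6}\right) 323 = -19057 + 1615 \sqrt{6}$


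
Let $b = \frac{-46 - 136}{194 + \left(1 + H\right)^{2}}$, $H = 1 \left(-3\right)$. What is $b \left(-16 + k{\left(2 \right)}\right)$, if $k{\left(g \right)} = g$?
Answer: $\frac{1274}{99} \approx 12.869$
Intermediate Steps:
$H = -3$
$b = - \frac{91}{99}$ ($b = \frac{-46 - 136}{194 + \left(1 - 3\right)^{2}} = - \frac{182}{194 + \left(-2\right)^{2}} = - \frac{182}{194 + 4} = - \frac{182}{198} = \left(-182\right) \frac{1}{198} = - \frac{91}{99} \approx -0.91919$)
$b \left(-16 + k{\left(2 \right)}\right) = - \frac{91 \left(-16 + 2\right)}{99} = \left(- \frac{91}{99}\right) \left(-14\right) = \frac{1274}{99}$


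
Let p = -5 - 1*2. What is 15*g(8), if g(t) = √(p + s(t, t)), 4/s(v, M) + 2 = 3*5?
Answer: 15*I*√1131/13 ≈ 38.804*I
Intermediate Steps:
p = -7 (p = -5 - 2 = -7)
s(v, M) = 4/13 (s(v, M) = 4/(-2 + 3*5) = 4/(-2 + 15) = 4/13)
g(t) = I*√1131/13 (g(t) = √(-7 + 4/13) = √(-87/13) = I*√1131/13)
15*g(8) = 15*(I*√1131/13) = 15*I*√1131/13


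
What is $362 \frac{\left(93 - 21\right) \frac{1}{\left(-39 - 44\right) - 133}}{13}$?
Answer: $- \frac{362}{39} \approx -9.282$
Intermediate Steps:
$362 \frac{\left(93 - 21\right) \frac{1}{\left(-39 - 44\right) - 133}}{13} = 362 \frac{72}{-83 - 133} \cdot \frac{1}{13} = 362 \frac{72}{-216} \cdot \frac{1}{13} = 362 \cdot 72 \left(- \frac{1}{216}\right) \frac{1}{13} = 362 \left(\left(- \frac{1}{3}\right) \frac{1}{13}\right) = 362 \left(- \frac{1}{39}\right) = - \frac{362}{39}$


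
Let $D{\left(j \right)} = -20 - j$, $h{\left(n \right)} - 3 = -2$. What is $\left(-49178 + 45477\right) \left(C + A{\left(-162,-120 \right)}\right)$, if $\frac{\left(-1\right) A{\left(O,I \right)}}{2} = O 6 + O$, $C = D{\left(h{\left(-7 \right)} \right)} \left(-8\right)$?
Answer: $-9015636$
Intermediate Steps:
$h{\left(n \right)} = 1$ ($h{\left(n \right)} = 3 - 2 = 1$)
$C = 168$ ($C = \left(-20 - 1\right) \left(-8\right) = \left(-21\right) \left(-8\right) = 168$)
$A{\left(O,I \right)} = - 14 O$ ($A{\left(O,I \right)} = - 2 \left(O 6 + O\right) = - 2 \left(6 O + O\right) = - 2 \cdot 7 O = - 14 O$)
$\left(-49178 + 45477\right) \left(C + A{\left(-162,-120 \right)}\right) = \left(-49178 + 45477\right) \left(168 - -2268\right) = - 3701 \left(168 + 2268\right) = \left(-3701\right) 2436 = -9015636$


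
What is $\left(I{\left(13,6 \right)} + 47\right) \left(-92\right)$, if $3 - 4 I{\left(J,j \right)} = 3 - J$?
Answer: $-4623$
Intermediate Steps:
$I{\left(J,j \right)} = \frac{J}{4}$ ($I{\left(J,j \right)} = \frac{3}{4} - \frac{3 - J}{4} = \frac{3}{4} + \left(- \frac{3}{4} + \frac{J}{4}\right) = \frac{J}{4}$)
$\left(I{\left(13,6 \right)} + 47\right) \left(-92\right) = \left(\frac{1}{4} \cdot 13 + 47\right) \left(-92\right) = \left(\frac{13}{4} + 47\right) \left(-92\right) = \frac{201}{4} \left(-92\right) = -4623$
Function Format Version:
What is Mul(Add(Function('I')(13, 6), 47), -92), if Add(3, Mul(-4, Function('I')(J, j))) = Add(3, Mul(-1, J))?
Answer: -4623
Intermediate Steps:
Function('I')(J, j) = Mul(Rational(1, 4), J) (Function('I')(J, j) = Add(Rational(3, 4), Mul(Rational(-1, 4), Add(3, Mul(-1, J)))) = Add(Rational(3, 4), Add(Rational(-3, 4), Mul(Rational(1, 4), J))) = Mul(Rational(1, 4), J))
Mul(Add(Function('I')(13, 6), 47), -92) = Mul(Add(Mul(Rational(1, 4), 13), 47), -92) = Mul(Add(Rational(13, 4), 47), -92) = Mul(Rational(201, 4), -92) = -4623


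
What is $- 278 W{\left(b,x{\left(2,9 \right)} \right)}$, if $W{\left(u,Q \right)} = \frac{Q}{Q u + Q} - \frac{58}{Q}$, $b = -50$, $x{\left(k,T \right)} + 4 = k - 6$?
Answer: $- \frac{196963}{98} \approx -2009.8$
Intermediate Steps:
$x{\left(k,T \right)} = -10 + k$ ($x{\left(k,T \right)} = -4 + \left(k - 6\right) = -4 + \left(-6 + k\right) = -10 + k$)
$W{\left(u,Q \right)} = - \frac{58}{Q} + \frac{Q}{Q + Q u}$ ($W{\left(u,Q \right)} = \frac{Q}{Q + Q u} - \frac{58}{Q} = - \frac{58}{Q} + \frac{Q}{Q + Q u}$)
$- 278 W{\left(b,x{\left(2,9 \right)} \right)} = - 278 \frac{-58 + \left(-10 + 2\right) - -2900}{\left(-10 + 2\right) \left(1 - 50\right)} = - 278 \frac{-58 - 8 + 2900}{\left(-8\right) \left(-49\right)} = - 278 \left(\left(- \frac{1}{8}\right) \left(- \frac{1}{49}\right) 2834\right) = \left(-278\right) \frac{1417}{196} = - \frac{196963}{98}$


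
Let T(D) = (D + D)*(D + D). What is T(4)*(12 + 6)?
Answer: 1152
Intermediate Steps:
T(D) = 4*D² (T(D) = (2*D)*(2*D) = 4*D²)
T(4)*(12 + 6) = (4*4²)*(12 + 6) = (4*16)*18 = 64*18 = 1152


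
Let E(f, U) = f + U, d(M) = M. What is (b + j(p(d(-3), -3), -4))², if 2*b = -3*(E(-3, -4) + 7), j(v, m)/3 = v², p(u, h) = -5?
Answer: 5625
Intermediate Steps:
E(f, U) = U + f
j(v, m) = 3*v²
b = 0 (b = (-3*((-4 - 3) + 7))/2 = (-3*(-7 + 7))/2 = (-3*0)/2 = (½)*0 = 0)
(b + j(p(d(-3), -3), -4))² = (0 + 3*(-5)²)² = (0 + 3*25)² = (0 + 75)² = 75² = 5625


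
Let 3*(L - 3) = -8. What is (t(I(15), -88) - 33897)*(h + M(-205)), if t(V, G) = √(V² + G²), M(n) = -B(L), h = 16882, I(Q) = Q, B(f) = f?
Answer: -572237855 + 50645*√7969/3 ≈ -5.7073e+8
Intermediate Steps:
L = ⅓ (L = 3 + (⅓)*(-8) = 3 - 8/3 = ⅓ ≈ 0.33333)
M(n) = -⅓ (M(n) = -1*⅓ = -⅓)
t(V, G) = √(G² + V²)
(t(I(15), -88) - 33897)*(h + M(-205)) = (√((-88)² + 15²) - 33897)*(16882 - ⅓) = (√(7744 + 225) - 33897)*(50645/3) = (√7969 - 33897)*(50645/3) = (-33897 + √7969)*(50645/3) = -572237855 + 50645*√7969/3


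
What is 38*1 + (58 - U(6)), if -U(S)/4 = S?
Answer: 120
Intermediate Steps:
U(S) = -4*S
38*1 + (58 - U(6)) = 38*1 + (58 - (-4)*6) = 38 + (58 - 1*(-24)) = 38 + (58 + 24) = 38 + 82 = 120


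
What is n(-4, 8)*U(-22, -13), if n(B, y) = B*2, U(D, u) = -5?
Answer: 40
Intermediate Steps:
n(B, y) = 2*B
n(-4, 8)*U(-22, -13) = (2*(-4))*(-5) = -8*(-5) = 40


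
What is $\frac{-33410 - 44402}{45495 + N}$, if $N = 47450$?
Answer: $- \frac{77812}{92945} \approx -0.83718$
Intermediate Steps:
$\frac{-33410 - 44402}{45495 + N} = \frac{-33410 - 44402}{45495 + 47450} = - \frac{77812}{92945}$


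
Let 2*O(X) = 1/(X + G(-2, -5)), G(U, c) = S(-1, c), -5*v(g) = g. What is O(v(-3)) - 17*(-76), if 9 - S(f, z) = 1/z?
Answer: 126621/98 ≈ 1292.1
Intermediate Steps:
S(f, z) = 9 - 1/z
v(g) = -g/5
G(U, c) = 9 - 1/c
O(X) = 1/(2*(46/5 + X)) (O(X) = 1/(2*(X + (9 - 1/(-5)))) = 1/(2*(X + (9 - 1*(-1/5)))) = 1/(2*(X + (9 + 1/5))) = 1/(2*(X + 46/5)) = 1/(2*(46/5 + X)))
O(v(-3)) - 17*(-76) = 5/(2*(46 + 5*(-1/5*(-3)))) - 17*(-76) = 5/(2*(46 + 5*(3/5))) + 1292 = 5/(2*(46 + 3)) + 1292 = (5/2)/49 + 1292 = (5/2)*(1/49) + 1292 = 5/98 + 1292 = 126621/98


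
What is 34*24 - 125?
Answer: 691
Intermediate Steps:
34*24 - 125 = 816 - 125 = 691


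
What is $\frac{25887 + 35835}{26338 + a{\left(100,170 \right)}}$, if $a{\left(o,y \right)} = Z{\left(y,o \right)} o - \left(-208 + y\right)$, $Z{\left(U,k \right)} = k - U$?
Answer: $\frac{30861}{9688} \approx 3.1855$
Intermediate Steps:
$a{\left(o,y \right)} = 208 - y + o \left(o - y\right)$ ($a{\left(o,y \right)} = \left(o - y\right) o - \left(-208 + y\right) = o \left(o - y\right) - \left(-208 + y\right) = 208 - y + o \left(o - y\right)$)
$\frac{25887 + 35835}{26338 + a{\left(100,170 \right)}} = \frac{25887 + 35835}{26338 + \left(208 - 170 + 100 \left(100 - 170\right)\right)} = \frac{61722}{26338 + \left(208 - 170 + 100 \left(100 - 170\right)\right)} = \frac{61722}{26338 + \left(208 - 170 + 100 \left(-70\right)\right)} = \frac{61722}{26338 - 6962} = \frac{61722}{19376} = 61722 \cdot \frac{1}{19376} = \frac{30861}{9688}$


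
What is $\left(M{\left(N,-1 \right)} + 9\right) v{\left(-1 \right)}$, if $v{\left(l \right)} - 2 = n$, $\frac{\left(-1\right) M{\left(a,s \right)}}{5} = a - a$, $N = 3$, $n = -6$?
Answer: $-36$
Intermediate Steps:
$M{\left(a,s \right)} = 0$ ($M{\left(a,s \right)} = - 5 \left(a - a\right) = \left(-5\right) 0 = 0$)
$v{\left(l \right)} = -4$ ($v{\left(l \right)} = 2 - 6 = -4$)
$\left(M{\left(N,-1 \right)} + 9\right) v{\left(-1 \right)} = \left(0 + 9\right) \left(-4\right) = 9 \left(-4\right) = -36$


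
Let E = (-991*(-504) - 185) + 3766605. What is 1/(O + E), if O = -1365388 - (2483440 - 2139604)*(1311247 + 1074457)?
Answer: -1/820288020048 ≈ -1.2191e-12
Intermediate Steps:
E = 4265884 (E = (499464 - 185) + 3766605 = 499279 + 3766605 = 4265884)
O = -820292285932 (O = -1365388 - 343836*2385704 = -1365388 - 1*820290920544 = -1365388 - 820290920544 = -820292285932)
1/(O + E) = 1/(-820292285932 + 4265884) = 1/(-820288020048) = -1/820288020048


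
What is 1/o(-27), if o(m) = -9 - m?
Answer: 1/18 ≈ 0.055556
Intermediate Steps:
1/o(-27) = 1/(-9 - 1*(-27)) = 1/(-9 + 27) = 1/18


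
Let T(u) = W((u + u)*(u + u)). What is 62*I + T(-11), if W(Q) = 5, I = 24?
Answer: 1493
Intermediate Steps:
T(u) = 5
62*I + T(-11) = 62*24 + 5 = 1488 + 5 = 1493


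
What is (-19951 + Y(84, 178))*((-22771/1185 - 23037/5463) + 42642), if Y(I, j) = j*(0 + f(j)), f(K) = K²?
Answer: 57425603429148196/239765 ≈ 2.3951e+11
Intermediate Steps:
Y(I, j) = j³ (Y(I, j) = j*(0 + j²) = j*j² = j³)
(-19951 + Y(84, 178))*((-22771/1185 - 23037/5463) + 42642) = (-19951 + 178³)*((-22771/1185 - 23037/5463) + 42642) = (-19951 + 5639752)*((-22771*1/1185 - 23037*1/5463) + 42642) = 5619801*((-22771/1185 - 7679/1821) + 42642) = 5619801*(-16855202/719295 + 42642) = 5619801*(30655322188/719295) = 57425603429148196/239765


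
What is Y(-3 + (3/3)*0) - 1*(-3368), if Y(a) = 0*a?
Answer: 3368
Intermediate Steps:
Y(a) = 0
Y(-3 + (3/3)*0) - 1*(-3368) = 0 - 1*(-3368) = 0 + 3368 = 3368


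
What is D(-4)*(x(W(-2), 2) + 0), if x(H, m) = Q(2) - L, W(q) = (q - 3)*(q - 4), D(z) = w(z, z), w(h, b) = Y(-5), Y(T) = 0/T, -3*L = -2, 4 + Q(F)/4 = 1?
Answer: 0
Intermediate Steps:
Q(F) = -12 (Q(F) = -16 + 4*1 = -16 + 4 = -12)
L = ⅔ (L = -⅓*(-2) = ⅔ ≈ 0.66667)
Y(T) = 0
w(h, b) = 0
D(z) = 0
W(q) = (-4 + q)*(-3 + q) (W(q) = (-3 + q)*(-4 + q) = (-4 + q)*(-3 + q))
x(H, m) = -38/3 (x(H, m) = -12 - 1*⅔ = -12 - ⅔ = -38/3)
D(-4)*(x(W(-2), 2) + 0) = 0*(-38/3 + 0) = 0*(-38/3) = 0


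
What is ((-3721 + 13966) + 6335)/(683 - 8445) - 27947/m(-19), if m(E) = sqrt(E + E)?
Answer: -8290/3881 + 27947*I*sqrt(38)/38 ≈ -2.136 + 4533.6*I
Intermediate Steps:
m(E) = sqrt(2)*sqrt(E) (m(E) = sqrt(2*E) = sqrt(2)*sqrt(E))
((-3721 + 13966) + 6335)/(683 - 8445) - 27947/m(-19) = ((-3721 + 13966) + 6335)/(683 - 8445) - 27947*(-I*sqrt(38)/38) = (10245 + 6335)/(-7762) - 27947*(-I*sqrt(38)/38) = 16580*(-1/7762) - 27947*(-I*sqrt(38)/38) = -8290/3881 - (-27947)*I*sqrt(38)/38 = -8290/3881 + 27947*I*sqrt(38)/38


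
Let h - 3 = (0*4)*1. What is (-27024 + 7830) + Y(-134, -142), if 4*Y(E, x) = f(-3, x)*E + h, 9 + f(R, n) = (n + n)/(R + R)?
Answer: -245729/12 ≈ -20477.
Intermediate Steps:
h = 3 (h = 3 + (0*4)*1 = 3 + 0*1 = 3 + 0 = 3)
f(R, n) = -9 + n/R (f(R, n) = -9 + (n + n)/(R + R) = -9 + (2*n)/((2*R)) = -9 + (2*n)*(1/(2*R)) = -9 + n/R)
Y(E, x) = ¾ + E*(-9 - x/3)/4 (Y(E, x) = ((-9 + x/(-3))*E + 3)/4 = ((-9 + x*(-⅓))*E + 3)/4 = ((-9 - x/3)*E + 3)/4 = (E*(-9 - x/3) + 3)/4 = (3 + E*(-9 - x/3))/4 = ¾ + E*(-9 - x/3)/4)
(-27024 + 7830) + Y(-134, -142) = (-27024 + 7830) + (¾ - 1/12*(-134)*(27 - 142)) = -19194 + (¾ - 1/12*(-134)*(-115)) = -19194 + (¾ - 7705/6) = -19194 - 15401/12 = -245729/12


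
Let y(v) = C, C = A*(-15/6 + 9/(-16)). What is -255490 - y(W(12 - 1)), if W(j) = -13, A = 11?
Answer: -4087301/16 ≈ -2.5546e+5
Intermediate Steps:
C = -539/16 (C = 11*(-15/6 + 9/(-16)) = 11*(-15*1/6 + 9*(-1/16)) = 11*(-5/2 - 9/16) = 11*(-49/16) = -539/16 ≈ -33.688)
y(v) = -539/16
-255490 - y(W(12 - 1)) = -255490 - 1*(-539/16) = -255490 + 539/16 = -4087301/16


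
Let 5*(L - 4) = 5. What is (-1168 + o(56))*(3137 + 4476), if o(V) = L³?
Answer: -7940359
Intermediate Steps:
L = 5 (L = 4 + (⅕)*5 = 4 + 1 = 5)
o(V) = 125 (o(V) = 5³ = 125)
(-1168 + o(56))*(3137 + 4476) = (-1168 + 125)*(3137 + 4476) = -1043*7613 = -7940359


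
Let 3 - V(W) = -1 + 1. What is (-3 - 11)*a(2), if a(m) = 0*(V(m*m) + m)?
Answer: 0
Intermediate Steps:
V(W) = 3 (V(W) = 3 - (-1 + 1) = 3 - 1*0 = 3 + 0 = 3)
a(m) = 0 (a(m) = 0*(3 + m) = 0)
(-3 - 11)*a(2) = (-3 - 11)*0 = -14*0 = 0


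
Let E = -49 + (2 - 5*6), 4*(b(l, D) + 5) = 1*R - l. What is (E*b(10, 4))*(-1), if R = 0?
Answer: -1155/2 ≈ -577.50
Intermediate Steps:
b(l, D) = -5 - l/4 (b(l, D) = -5 + (1*0 - l)/4 = -5 + (0 - l)/4 = -5 + (-l)/4 = -5 - l/4)
E = -77 (E = -49 + (2 - 30) = -49 - 28 = -77)
(E*b(10, 4))*(-1) = -77*(-5 - 1/4*10)*(-1) = -77*(-5 - 5/2)*(-1) = -77*(-15/2)*(-1) = (1155/2)*(-1) = -1155/2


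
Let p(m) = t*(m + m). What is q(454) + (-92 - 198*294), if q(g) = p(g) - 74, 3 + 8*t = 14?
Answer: -114259/2 ≈ -57130.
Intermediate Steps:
t = 11/8 (t = -3/8 + (⅛)*14 = -3/8 + 7/4 = 11/8 ≈ 1.3750)
p(m) = 11*m/4 (p(m) = 11*(m + m)/8 = 11*(2*m)/8 = 11*m/4)
q(g) = -74 + 11*g/4 (q(g) = 11*g/4 - 74 = -74 + 11*g/4)
q(454) + (-92 - 198*294) = (-74 + (11/4)*454) + (-92 - 198*294) = (-74 + 2497/2) + (-92 - 58212) = 2349/2 - 58304 = -114259/2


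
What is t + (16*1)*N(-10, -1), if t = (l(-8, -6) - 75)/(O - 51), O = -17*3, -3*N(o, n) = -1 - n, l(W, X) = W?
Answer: 83/102 ≈ 0.81373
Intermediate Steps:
N(o, n) = ⅓ + n/3 (N(o, n) = -(-1 - n)/3 = ⅓ + n/3)
O = -51
t = 83/102 (t = (-8 - 75)/(-51 - 51) = -83/(-102) = -83*(-1/102) = 83/102 ≈ 0.81373)
t + (16*1)*N(-10, -1) = 83/102 + (16*1)*(⅓ + (⅓)*(-1)) = 83/102 + 16*(⅓ - ⅓) = 83/102 + 16*0 = 83/102 + 0 = 83/102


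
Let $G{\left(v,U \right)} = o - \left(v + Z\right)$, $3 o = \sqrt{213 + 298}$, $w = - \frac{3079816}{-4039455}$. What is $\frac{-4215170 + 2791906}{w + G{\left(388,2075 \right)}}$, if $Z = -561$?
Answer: $- \frac{672567152723918579120}{81957486713395331} + \frac{1290204368877477200 \sqrt{511}}{81957486713395331} \approx -7850.4$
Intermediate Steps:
$w = \frac{3079816}{4039455}$ ($w = \left(-3079816\right) \left(- \frac{1}{4039455}\right) = \frac{3079816}{4039455} \approx 0.76243$)
$o = \frac{\sqrt{511}}{3}$ ($o = \frac{\sqrt{213 + 298}}{3} = \frac{\sqrt{511}}{3} \approx 7.5351$)
$G{\left(v,U \right)} = 561 - v + \frac{\sqrt{511}}{3}$ ($G{\left(v,U \right)} = \frac{\sqrt{511}}{3} - \left(v - 561\right) = \frac{\sqrt{511}}{3} - \left(-561 + v\right) = 561 - v + \frac{\sqrt{511}}{3}$)
$\frac{-4215170 + 2791906}{w + G{\left(388,2075 \right)}} = \frac{-4215170 + 2791906}{\frac{3079816}{4039455} + \left(561 - 388 + \frac{\sqrt{511}}{3}\right)} = - \frac{1423264}{\frac{3079816}{4039455} + \left(561 - 388 + \frac{\sqrt{511}}{3}\right)} = - \frac{1423264}{\frac{3079816}{4039455} + \left(173 + \frac{\sqrt{511}}{3}\right)} = - \frac{1423264}{\frac{701905531}{4039455} + \frac{\sqrt{511}}{3}}$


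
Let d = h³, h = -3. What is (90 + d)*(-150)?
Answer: -9450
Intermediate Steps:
d = -27 (d = (-3)³ = -27)
(90 + d)*(-150) = (90 - 27)*(-150) = 63*(-150) = -9450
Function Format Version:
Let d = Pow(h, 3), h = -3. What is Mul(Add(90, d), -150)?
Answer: -9450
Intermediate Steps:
d = -27 (d = Pow(-3, 3) = -27)
Mul(Add(90, d), -150) = Mul(Add(90, -27), -150) = Mul(63, -150) = -9450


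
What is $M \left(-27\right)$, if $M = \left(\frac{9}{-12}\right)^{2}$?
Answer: $- \frac{243}{16} \approx -15.188$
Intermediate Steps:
$M = \frac{9}{16}$ ($M = \left(9 \left(- \frac{1}{12}\right)\right)^{2} = \left(- \frac{3}{4}\right)^{2} = \frac{9}{16} \approx 0.5625$)
$M \left(-27\right) = \frac{9}{16} \left(-27\right) = - \frac{243}{16}$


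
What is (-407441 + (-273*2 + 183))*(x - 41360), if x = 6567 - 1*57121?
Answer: 37482896856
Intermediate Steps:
x = -50554 (x = 6567 - 57121 = -50554)
(-407441 + (-273*2 + 183))*(x - 41360) = (-407441 + (-273*2 + 183))*(-50554 - 41360) = (-407441 + (-546 + 183))*(-91914) = (-407441 - 363)*(-91914) = -407804*(-91914) = 37482896856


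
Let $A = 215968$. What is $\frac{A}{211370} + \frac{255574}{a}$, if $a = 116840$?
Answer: $\frac{34458425}{10737596} \approx 3.2091$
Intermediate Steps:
$\frac{A}{211370} + \frac{255574}{a} = \frac{215968}{211370} + \frac{255574}{116840} = 215968 \cdot \frac{1}{211370} + 255574 \cdot \frac{1}{116840} = \frac{107984}{105685} + \frac{127787}{58420} = \frac{34458425}{10737596}$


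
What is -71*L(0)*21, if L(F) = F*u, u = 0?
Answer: 0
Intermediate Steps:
L(F) = 0 (L(F) = F*0 = 0)
-71*L(0)*21 = -71*0*21 = 0*21 = 0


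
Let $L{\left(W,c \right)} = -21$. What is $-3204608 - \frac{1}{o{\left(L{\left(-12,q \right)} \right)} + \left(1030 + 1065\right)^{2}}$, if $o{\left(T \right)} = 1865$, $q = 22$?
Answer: $- \frac{14071081221121}{4390890} \approx -3.2046 \cdot 10^{6}$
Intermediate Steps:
$-3204608 - \frac{1}{o{\left(L{\left(-12,q \right)} \right)} + \left(1030 + 1065\right)^{2}} = -3204608 - \frac{1}{1865 + \left(1030 + 1065\right)^{2}} = -3204608 - \frac{1}{1865 + 2095^{2}} = -3204608 - \frac{1}{1865 + 4389025} = -3204608 - \frac{1}{4390890} = - \frac{14071081221121}{4390890}$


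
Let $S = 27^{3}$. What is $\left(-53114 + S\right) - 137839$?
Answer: $-171270$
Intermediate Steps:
$S = 19683$
$\left(-53114 + S\right) - 137839 = \left(-53114 + 19683\right) - 137839 = -33431 - 137839 = -171270$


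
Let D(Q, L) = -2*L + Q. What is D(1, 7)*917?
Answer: -11921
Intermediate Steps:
D(Q, L) = Q - 2*L
D(1, 7)*917 = (1 - 2*7)*917 = (1 - 14)*917 = -13*917 = -11921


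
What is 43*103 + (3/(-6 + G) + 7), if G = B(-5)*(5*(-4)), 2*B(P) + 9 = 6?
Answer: 35489/8 ≈ 4436.1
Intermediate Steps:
B(P) = -3/2 (B(P) = -9/2 + (½)*6 = -9/2 + 3 = -3/2)
G = 30 (G = -15*(-4)/2 = -3/2*(-20) = 30)
43*103 + (3/(-6 + G) + 7) = 43*103 + (3/(-6 + 30) + 7) = 4429 + (3/24 + 7) = 4429 + (3*(1/24) + 7) = 4429 + (⅛ + 7) = 4429 + 57/8 = 35489/8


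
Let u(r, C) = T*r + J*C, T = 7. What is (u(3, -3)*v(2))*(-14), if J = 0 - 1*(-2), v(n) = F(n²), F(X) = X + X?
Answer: -1680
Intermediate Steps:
F(X) = 2*X
v(n) = 2*n²
J = 2 (J = 0 + 2 = 2)
u(r, C) = 2*C + 7*r (u(r, C) = 7*r + 2*C = 2*C + 7*r)
(u(3, -3)*v(2))*(-14) = ((2*(-3) + 7*3)*(2*2²))*(-14) = ((-6 + 21)*(2*4))*(-14) = (15*8)*(-14) = 120*(-14) = -1680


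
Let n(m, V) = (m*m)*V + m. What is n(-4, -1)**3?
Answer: -8000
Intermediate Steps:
n(m, V) = m + V*m**2 (n(m, V) = m**2*V + m = V*m**2 + m = m + V*m**2)
n(-4, -1)**3 = (-4*(1 - 1*(-4)))**3 = (-4*(1 + 4))**3 = (-4*5)**3 = (-20)**3 = -8000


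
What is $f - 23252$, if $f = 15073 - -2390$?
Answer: $-5789$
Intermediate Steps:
$f = 17463$ ($f = 15073 + 2390 = 17463$)
$f - 23252 = 17463 - 23252 = -5789$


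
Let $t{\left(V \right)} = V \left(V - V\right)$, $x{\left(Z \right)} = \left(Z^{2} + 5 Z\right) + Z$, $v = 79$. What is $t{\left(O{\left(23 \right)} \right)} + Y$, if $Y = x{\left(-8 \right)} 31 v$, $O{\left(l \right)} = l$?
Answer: $39184$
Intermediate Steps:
$x{\left(Z \right)} = Z^{2} + 6 Z$
$t{\left(V \right)} = 0$ ($t{\left(V \right)} = V 0 = 0$)
$Y = 39184$ ($Y = - 8 \left(6 - 8\right) 31 \cdot 79 = \left(-8\right) \left(-2\right) 31 \cdot 79 = 16 \cdot 31 \cdot 79 = 496 \cdot 79 = 39184$)
$t{\left(O{\left(23 \right)} \right)} + Y = 0 + 39184 = 39184$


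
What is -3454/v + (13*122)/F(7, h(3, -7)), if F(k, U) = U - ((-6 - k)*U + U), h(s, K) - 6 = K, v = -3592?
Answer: -217385/1796 ≈ -121.04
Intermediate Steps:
h(s, K) = 6 + K
F(k, U) = -U*(-6 - k) (F(k, U) = U - (U*(-6 - k) + U) = U - (U + U*(-6 - k)) = U + (-U - U*(-6 - k)) = -U*(-6 - k))
-3454/v + (13*122)/F(7, h(3, -7)) = -3454/(-3592) + (13*122)/(((6 - 7)*(6 + 7))) = -3454*(-1/3592) + 1586/((-1*13)) = 1727/1796 + 1586/(-13) = 1727/1796 + 1586*(-1/13) = 1727/1796 - 122 = -217385/1796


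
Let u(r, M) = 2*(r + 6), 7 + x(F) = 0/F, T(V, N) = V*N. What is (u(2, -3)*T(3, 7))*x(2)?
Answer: -2352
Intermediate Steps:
T(V, N) = N*V
x(F) = -7 (x(F) = -7 + 0/F = -7 + 0 = -7)
u(r, M) = 12 + 2*r (u(r, M) = 2*(6 + r) = 12 + 2*r)
(u(2, -3)*T(3, 7))*x(2) = ((12 + 2*2)*(7*3))*(-7) = ((12 + 4)*21)*(-7) = (16*21)*(-7) = 336*(-7) = -2352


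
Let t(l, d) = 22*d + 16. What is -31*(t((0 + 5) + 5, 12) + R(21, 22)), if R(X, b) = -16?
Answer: -8184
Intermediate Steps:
t(l, d) = 16 + 22*d
-31*(t((0 + 5) + 5, 12) + R(21, 22)) = -31*((16 + 22*12) - 16) = -31*((16 + 264) - 16) = -31*(280 - 16) = -31*264 = -8184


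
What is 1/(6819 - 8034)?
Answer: -1/1215 ≈ -0.00082305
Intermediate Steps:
1/(6819 - 8034) = 1/(-1215) = -1/1215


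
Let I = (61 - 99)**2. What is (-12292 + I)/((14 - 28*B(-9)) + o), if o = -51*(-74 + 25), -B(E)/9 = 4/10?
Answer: -54240/13069 ≈ -4.1503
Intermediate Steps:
B(E) = -18/5 (B(E) = -36/10 = -9*2/5 = -18/5)
I = 1444 (I = (-38)**2 = 1444)
o = 2499 (o = -51*(-49) = 2499)
(-12292 + I)/((14 - 28*B(-9)) + o) = (-12292 + 1444)/((14 - 28*(-18/5)) + 2499) = -10848/((14 + 504/5) + 2499) = -10848/(574/5 + 2499) = -10848/13069/5 = -10848*5/13069 = -54240/13069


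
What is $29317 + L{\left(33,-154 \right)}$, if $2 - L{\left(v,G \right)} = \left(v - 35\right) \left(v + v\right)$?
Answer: $29451$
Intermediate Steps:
$L{\left(v,G \right)} = 2 - 2 v \left(-35 + v\right)$ ($L{\left(v,G \right)} = 2 - \left(v - 35\right) \left(v + v\right) = 2 - \left(-35 + v\right) 2 v = 2 - 2 v \left(-35 + v\right)$)
$29317 + L{\left(33,-154 \right)} = 29317 + \left(2 - 2 \cdot 33^{2} + 70 \cdot 33\right) = 29317 + \left(2 - 2178 + 2310\right) = 29317 + 134 = 29451$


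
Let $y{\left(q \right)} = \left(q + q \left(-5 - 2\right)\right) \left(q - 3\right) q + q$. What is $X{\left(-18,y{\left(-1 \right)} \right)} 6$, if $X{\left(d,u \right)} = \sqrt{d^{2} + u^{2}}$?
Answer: $6 \sqrt{853} \approx 175.24$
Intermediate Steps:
$y{\left(q \right)} = q - 6 q^{2} \left(-3 + q\right)$ ($y{\left(q \right)} = \left(q + q \left(-7\right)\right) \left(-3 + q\right) q + q = \left(q - 7 q\right) \left(-3 + q\right) q + q = - 6 q \left(-3 + q\right) q + q = - 6 q^{2} \left(-3 + q\right) + q = q - 6 q^{2} \left(-3 + q\right)$)
$X{\left(-18,y{\left(-1 \right)} \right)} 6 = \sqrt{\left(-18\right)^{2} + \left(- (1 - 6 \left(-1\right)^{2} + 18 \left(-1\right))\right)^{2}} \cdot 6 = \sqrt{324 + \left(- (1 - 6 - 18)\right)^{2}} \cdot 6 = \sqrt{324 + \left(\left(-1\right) \left(-23\right)\right)^{2}} \cdot 6 = \sqrt{324 + 23^{2}} \cdot 6 = \sqrt{324 + 529} \cdot 6 = \sqrt{853} \cdot 6 = 6 \sqrt{853}$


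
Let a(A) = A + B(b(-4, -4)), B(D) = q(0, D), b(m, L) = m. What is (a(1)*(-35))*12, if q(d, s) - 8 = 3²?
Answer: -7560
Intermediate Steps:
q(d, s) = 17 (q(d, s) = 8 + 3² = 8 + 9 = 17)
B(D) = 17
a(A) = 17 + A (a(A) = A + 17 = 17 + A)
(a(1)*(-35))*12 = ((17 + 1)*(-35))*12 = (18*(-35))*12 = -630*12 = -7560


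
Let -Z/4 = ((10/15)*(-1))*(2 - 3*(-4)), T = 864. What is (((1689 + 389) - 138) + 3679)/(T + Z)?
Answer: 16857/2704 ≈ 6.2341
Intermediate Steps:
Z = 112/3 (Z = -4*(10/15)*(-1)*(2 - 3*(-4)) = -4*(10*(1/15))*(-1)*(2 + 12) = -4*(2/3)*(-1)*14 = -(-8)*14/3 = -4*(-28/3) = 112/3 ≈ 37.333)
(((1689 + 389) - 138) + 3679)/(T + Z) = (((1689 + 389) - 138) + 3679)/(864 + 112/3) = ((2078 - 138) + 3679)/(2704/3) = (1940 + 3679)*(3/2704) = 5619*(3/2704) = 16857/2704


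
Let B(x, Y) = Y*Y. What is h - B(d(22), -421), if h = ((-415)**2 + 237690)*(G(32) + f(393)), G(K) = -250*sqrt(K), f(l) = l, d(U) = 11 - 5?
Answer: 160919354 - 409915000*sqrt(2) ≈ -4.1879e+8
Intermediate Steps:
d(U) = 6
B(x, Y) = Y**2
h = 161096595 - 409915000*sqrt(2) (h = ((-415)**2 + 237690)*(-1000*sqrt(2) + 393) = (172225 + 237690)*(-1000*sqrt(2) + 393) = 409915*(-1000*sqrt(2) + 393) = 409915*(393 - 1000*sqrt(2)) = 161096595 - 409915000*sqrt(2) ≈ -4.1861e+8)
h - B(d(22), -421) = (161096595 - 409915000*sqrt(2)) - 1*(-421)**2 = (161096595 - 409915000*sqrt(2)) - 1*177241 = (161096595 - 409915000*sqrt(2)) - 177241 = 160919354 - 409915000*sqrt(2)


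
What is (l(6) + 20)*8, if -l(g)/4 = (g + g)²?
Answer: -4448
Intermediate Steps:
l(g) = -16*g² (l(g) = -4*(g + g)² = -4*4*g² = -16*g²)
(l(6) + 20)*8 = (-16*6² + 20)*8 = (-16*36 + 20)*8 = (-576 + 20)*8 = -556*8 = -4448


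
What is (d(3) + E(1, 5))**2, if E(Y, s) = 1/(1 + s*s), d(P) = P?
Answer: 6241/676 ≈ 9.2323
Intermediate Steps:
E(Y, s) = 1/(1 + s**2)
(d(3) + E(1, 5))**2 = (3 + 1/(1 + 5**2))**2 = (3 + 1/(1 + 25))**2 = (3 + 1/26)**2 = (79/26)**2 = 6241/676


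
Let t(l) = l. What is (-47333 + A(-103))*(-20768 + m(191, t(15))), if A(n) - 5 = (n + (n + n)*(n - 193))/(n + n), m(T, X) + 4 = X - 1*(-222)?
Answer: 1955897145/2 ≈ 9.7795e+8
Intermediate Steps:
m(T, X) = 218 + X (m(T, X) = -4 + (X - 1*(-222)) = -4 + (X + 222) = -4 + (222 + X) = 218 + X)
A(n) = 5 + (n + 2*n*(-193 + n))/(2*n) (A(n) = 5 + (n + (n + n)*(n - 193))/(n + n) = 5 + (n + (2*n)*(-193 + n))/((2*n)) = 5 + (n + 2*n*(-193 + n))*(1/(2*n)) = 5 + (n + 2*n*(-193 + n))/(2*n))
(-47333 + A(-103))*(-20768 + m(191, t(15))) = (-47333 + (-375/2 - 103))*(-20768 + (218 + 15)) = (-47333 - 581/2)*(-20768 + 233) = -95247/2*(-20535) = 1955897145/2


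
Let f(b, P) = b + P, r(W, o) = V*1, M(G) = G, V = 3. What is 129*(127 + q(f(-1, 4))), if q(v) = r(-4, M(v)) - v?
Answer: 16383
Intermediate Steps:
r(W, o) = 3 (r(W, o) = 3*1 = 3)
f(b, P) = P + b
q(v) = 3 - v
129*(127 + q(f(-1, 4))) = 129*(127 + (3 - (4 - 1))) = 129*(127 + (3 - 1*3)) = 129*(127 + (3 - 3)) = 129*(127 + 0) = 129*127 = 16383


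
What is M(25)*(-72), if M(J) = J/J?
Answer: -72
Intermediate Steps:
M(J) = 1
M(25)*(-72) = 1*(-72) = -72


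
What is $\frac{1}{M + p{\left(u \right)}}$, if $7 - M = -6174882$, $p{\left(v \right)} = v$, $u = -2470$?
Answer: $\frac{1}{6172419} \approx 1.6201 \cdot 10^{-7}$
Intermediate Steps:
$M = 6174889$ ($M = 7 - -6174882 = 7 + 6174882 = 6174889$)
$\frac{1}{M + p{\left(u \right)}} = \frac{1}{6174889 - 2470} = \frac{1}{6172419}$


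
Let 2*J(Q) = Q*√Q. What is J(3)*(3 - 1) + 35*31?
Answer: 1085 + 3*√3 ≈ 1090.2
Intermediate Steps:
J(Q) = Q^(3/2)/2 (J(Q) = (Q*√Q)/2 = Q^(3/2)/2)
J(3)*(3 - 1) + 35*31 = (3^(3/2)/2)*(3 - 1) + 35*31 = ((3*√3)/2)*2 + 1085 = (3*√3/2)*2 + 1085 = 3*√3 + 1085 = 1085 + 3*√3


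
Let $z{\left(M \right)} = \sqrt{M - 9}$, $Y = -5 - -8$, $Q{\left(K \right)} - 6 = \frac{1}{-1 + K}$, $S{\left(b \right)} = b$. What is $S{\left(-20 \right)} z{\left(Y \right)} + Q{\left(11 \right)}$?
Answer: $\frac{61}{10} - 20 i \sqrt{6} \approx 6.1 - 48.99 i$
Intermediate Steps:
$Q{\left(K \right)} = 6 + \frac{1}{-1 + K}$
$Y = 3$ ($Y = -5 + 8 = 3$)
$z{\left(M \right)} = \sqrt{-9 + M}$
$S{\left(-20 \right)} z{\left(Y \right)} + Q{\left(11 \right)} = - 20 \sqrt{-9 + 3} + \frac{-5 + 6 \cdot 11}{-1 + 11} = - 20 \sqrt{-6} + \frac{-5 + 66}{10} = - 20 i \sqrt{6} + \frac{1}{10} \cdot 61 = - 20 i \sqrt{6} + \frac{61}{10} = \frac{61}{10} - 20 i \sqrt{6}$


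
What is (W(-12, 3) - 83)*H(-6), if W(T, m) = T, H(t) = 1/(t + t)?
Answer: 95/12 ≈ 7.9167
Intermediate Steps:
H(t) = 1/(2*t)
(W(-12, 3) - 83)*H(-6) = (-12 - 83)*((½)/(-6)) = -95*(-1)/(2*6) = -95*(-1/12) = 95/12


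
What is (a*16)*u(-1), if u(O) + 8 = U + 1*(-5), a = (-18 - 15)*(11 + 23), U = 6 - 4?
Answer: 197472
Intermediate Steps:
U = 2
a = -1122 (a = -33*34 = -1122)
u(O) = -11 (u(O) = -8 + (2 + 1*(-5)) = -8 + (2 - 5) = -8 - 3 = -11)
(a*16)*u(-1) = -1122*16*(-11) = -17952*(-11) = 197472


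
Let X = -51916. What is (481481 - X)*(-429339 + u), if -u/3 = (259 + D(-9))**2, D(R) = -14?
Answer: -325059599358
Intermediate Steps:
u = -180075 (u = -3*(259 - 14)**2 = -3*245**2 = -3*60025 = -180075)
(481481 - X)*(-429339 + u) = (481481 - 1*(-51916))*(-429339 - 180075) = (481481 + 51916)*(-609414) = 533397*(-609414) = -325059599358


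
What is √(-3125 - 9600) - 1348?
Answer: -1348 + 5*I*√509 ≈ -1348.0 + 112.81*I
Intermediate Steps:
√(-3125 - 9600) - 1348 = √(-12725) - 1348 = 5*I*√509 - 1348 = -1348 + 5*I*√509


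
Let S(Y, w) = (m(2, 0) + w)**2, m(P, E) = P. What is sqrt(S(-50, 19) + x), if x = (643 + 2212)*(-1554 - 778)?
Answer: I*sqrt(6657419) ≈ 2580.2*I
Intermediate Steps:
x = -6657860 (x = 2855*(-2332) = -6657860)
S(Y, w) = (2 + w)**2
sqrt(S(-50, 19) + x) = sqrt((2 + 19)**2 - 6657860) = sqrt(21**2 - 6657860) = sqrt(441 - 6657860) = sqrt(-6657419) = I*sqrt(6657419)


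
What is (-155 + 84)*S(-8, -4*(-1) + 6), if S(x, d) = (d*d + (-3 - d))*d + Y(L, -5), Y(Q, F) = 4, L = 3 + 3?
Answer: -62054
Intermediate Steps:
L = 6
S(x, d) = 4 + d*(-3 + d² - d) (S(x, d) = (d*d + (-3 - d))*d + 4 = (d² + (-3 - d))*d + 4 = (-3 + d² - d)*d + 4 = d*(-3 + d² - d) + 4 = 4 + d*(-3 + d² - d))
(-155 + 84)*S(-8, -4*(-1) + 6) = (-155 + 84)*(4 + (-4*(-1) + 6)³ - (-4*(-1) + 6)² - 3*(-4*(-1) + 6)) = -71*(4 + (4 + 6)³ - (4 + 6)² - 3*(4 + 6)) = -71*(4 + 10³ - 1*10² - 3*10) = -71*(4 + 1000 - 1*100 - 30) = -71*(4 + 1000 - 100 - 30) = -71*874 = -62054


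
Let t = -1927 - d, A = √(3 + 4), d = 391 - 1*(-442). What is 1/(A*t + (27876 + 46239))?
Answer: 1647/120882445 + 184*√7/362647335 ≈ 1.4967e-5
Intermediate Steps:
d = 833 (d = 391 + 442 = 833)
A = √7 ≈ 2.6458
t = -2760 (t = -1927 - 1*833 = -1927 - 833 = -2760)
1/(A*t + (27876 + 46239)) = 1/(√7*(-2760) + (27876 + 46239)) = 1/(-2760*√7 + 74115) = 1/(74115 - 2760*√7)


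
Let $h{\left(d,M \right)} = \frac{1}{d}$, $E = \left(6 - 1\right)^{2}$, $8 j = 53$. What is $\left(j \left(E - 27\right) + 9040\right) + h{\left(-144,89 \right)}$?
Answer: $\frac{1299851}{144} \approx 9026.8$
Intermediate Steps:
$j = \frac{53}{8}$ ($j = \frac{1}{8} \cdot 53 = \frac{53}{8} \approx 6.625$)
$E = 25$ ($E = 5^{2} = 25$)
$\left(j \left(E - 27\right) + 9040\right) + h{\left(-144,89 \right)} = \left(\frac{53 \left(25 - 27\right)}{8} + 9040\right) + \frac{1}{-144} = \left(\frac{53}{8} \left(-2\right) + 9040\right) - \frac{1}{144} = \left(- \frac{53}{4} + 9040\right) - \frac{1}{144} = \frac{36107}{4} - \frac{1}{144} = \frac{1299851}{144}$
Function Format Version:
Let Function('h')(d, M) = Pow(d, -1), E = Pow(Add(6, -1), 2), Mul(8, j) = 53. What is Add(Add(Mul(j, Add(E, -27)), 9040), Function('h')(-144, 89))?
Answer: Rational(1299851, 144) ≈ 9026.8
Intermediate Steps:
j = Rational(53, 8) (j = Mul(Rational(1, 8), 53) = Rational(53, 8) ≈ 6.6250)
E = 25 (E = Pow(5, 2) = 25)
Add(Add(Mul(j, Add(E, -27)), 9040), Function('h')(-144, 89)) = Add(Add(Mul(Rational(53, 8), Add(25, -27)), 9040), Pow(-144, -1)) = Add(Add(Mul(Rational(53, 8), -2), 9040), Rational(-1, 144)) = Add(Add(Rational(-53, 4), 9040), Rational(-1, 144)) = Add(Rational(36107, 4), Rational(-1, 144)) = Rational(1299851, 144)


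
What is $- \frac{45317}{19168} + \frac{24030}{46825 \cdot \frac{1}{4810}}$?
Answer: $\frac{88535915755}{35901664} \approx 2466.1$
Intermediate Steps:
$- \frac{45317}{19168} + \frac{24030}{46825 \cdot \frac{1}{4810}} = \left(-45317\right) \frac{1}{19168} + \frac{24030}{46825 \cdot \frac{1}{4810}} = - \frac{45317}{19168} + \frac{24030}{\frac{9365}{962}} = - \frac{45317}{19168} + 24030 \cdot \frac{962}{9365} = - \frac{45317}{19168} + \frac{4623372}{1873} = \frac{88535915755}{35901664}$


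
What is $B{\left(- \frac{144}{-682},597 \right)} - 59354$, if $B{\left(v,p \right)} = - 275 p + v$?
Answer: $- \frac{76223317}{341} \approx -2.2353 \cdot 10^{5}$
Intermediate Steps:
$B{\left(v,p \right)} = v - 275 p$
$B{\left(- \frac{144}{-682},597 \right)} - 59354 = \left(- \frac{144}{-682} - 164175\right) - 59354 = \left(\left(-144\right) \left(- \frac{1}{682}\right) - 164175\right) - 59354 = \left(\frac{72}{341} - 164175\right) - 59354 = - \frac{55983603}{341} - 59354 = - \frac{76223317}{341}$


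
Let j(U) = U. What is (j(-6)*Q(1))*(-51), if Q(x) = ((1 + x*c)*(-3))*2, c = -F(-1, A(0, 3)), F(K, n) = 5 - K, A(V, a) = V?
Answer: 9180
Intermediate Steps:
c = -6 (c = -(5 - 1*(-1)) = -(5 + 1) = -1*6 = -6)
Q(x) = -6 + 36*x (Q(x) = ((1 + x*(-6))*(-3))*2 = ((1 - 6*x)*(-3))*2 = (-3 + 18*x)*2 = -6 + 36*x)
(j(-6)*Q(1))*(-51) = -6*(-6 + 36*1)*(-51) = -6*(-6 + 36)*(-51) = -6*30*(-51) = -180*(-51) = 9180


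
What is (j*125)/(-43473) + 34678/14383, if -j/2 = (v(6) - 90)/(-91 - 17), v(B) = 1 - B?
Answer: 81578859601/33764696586 ≈ 2.4161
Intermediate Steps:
j = -95/54 (j = -2*((1 - 1*6) - 90)/(-91 - 17) = -2*((1 - 6) - 90)/(-108) = -2*(-5 - 90)*(-1)/108 = -(-190)*(-1)/108 = -2*95/108 = -95/54 ≈ -1.7593)
(j*125)/(-43473) + 34678/14383 = -95/54*125/(-43473) + 34678/14383 = -11875/54*(-1/43473) + 34678*(1/14383) = 11875/2347542 + 34678/14383 = 81578859601/33764696586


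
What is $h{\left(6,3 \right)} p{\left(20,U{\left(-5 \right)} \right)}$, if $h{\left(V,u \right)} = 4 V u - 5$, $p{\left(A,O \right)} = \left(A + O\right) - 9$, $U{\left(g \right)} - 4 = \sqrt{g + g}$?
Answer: $1005 + 67 i \sqrt{10} \approx 1005.0 + 211.87 i$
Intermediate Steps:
$U{\left(g \right)} = 4 + \sqrt{2} \sqrt{g}$ ($U{\left(g \right)} = 4 + \sqrt{g + g} = 4 + \sqrt{2 g} = 4 + \sqrt{2} \sqrt{g}$)
$p{\left(A,O \right)} = -9 + A + O$
$h{\left(V,u \right)} = -5 + 4 V u$ ($h{\left(V,u \right)} = 4 V u - 5 = -5 + 4 V u$)
$h{\left(6,3 \right)} p{\left(20,U{\left(-5 \right)} \right)} = \left(-5 + 4 \cdot 6 \cdot 3\right) \left(-9 + 20 + \left(4 + \sqrt{2} \sqrt{-5}\right)\right) = \left(-5 + 72\right) \left(-9 + 20 + \left(4 + \sqrt{2} i \sqrt{5}\right)\right) = 67 \left(-9 + 20 + \left(4 + i \sqrt{10}\right)\right) = 67 \left(15 + i \sqrt{10}\right) = 1005 + 67 i \sqrt{10}$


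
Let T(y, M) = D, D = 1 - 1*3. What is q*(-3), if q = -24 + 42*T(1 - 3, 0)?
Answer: 324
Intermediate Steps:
D = -2 (D = 1 - 3 = -2)
T(y, M) = -2
q = -108 (q = -24 + 42*(-2) = -24 - 84 = -108)
q*(-3) = -108*(-3) = 324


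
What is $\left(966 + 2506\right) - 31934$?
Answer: $-28462$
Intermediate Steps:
$\left(966 + 2506\right) - 31934 = 3472 - 31934 = -28462$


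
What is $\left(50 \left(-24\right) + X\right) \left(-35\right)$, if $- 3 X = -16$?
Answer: $\frac{125440}{3} \approx 41813.0$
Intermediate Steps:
$X = \frac{16}{3}$ ($X = \left(- \frac{1}{3}\right) \left(-16\right) = \frac{16}{3} \approx 5.3333$)
$\left(50 \left(-24\right) + X\right) \left(-35\right) = \left(50 \left(-24\right) + \frac{16}{3}\right) \left(-35\right) = \left(-1200 + \frac{16}{3}\right) \left(-35\right) = \left(- \frac{3584}{3}\right) \left(-35\right) = \frac{125440}{3}$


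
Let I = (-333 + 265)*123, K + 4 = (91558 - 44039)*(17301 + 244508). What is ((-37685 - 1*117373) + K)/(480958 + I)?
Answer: 12440746809/472594 ≈ 26324.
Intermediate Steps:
K = 12440901867 (K = -4 + (91558 - 44039)*(17301 + 244508) = -4 + 47519*261809 = -4 + 12440901871 = 12440901867)
I = -8364 (I = -68*123 = -8364)
((-37685 - 1*117373) + K)/(480958 + I) = ((-37685 - 1*117373) + 12440901867)/(480958 - 8364) = ((-37685 - 117373) + 12440901867)/472594 = (-155058 + 12440901867)*(1/472594) = 12440746809*(1/472594) = 12440746809/472594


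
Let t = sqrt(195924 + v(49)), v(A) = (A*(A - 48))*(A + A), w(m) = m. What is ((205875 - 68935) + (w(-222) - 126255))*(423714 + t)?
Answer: 4433319582 + 10463*sqrt(200726) ≈ 4.4380e+9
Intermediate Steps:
v(A) = 2*A**2*(-48 + A) (v(A) = (A*(-48 + A))*(2*A) = 2*A**2*(-48 + A))
t = sqrt(200726) (t = sqrt(195924 + 2*49**2*(-48 + 49)) = sqrt(195924 + 2*2401*1) = sqrt(195924 + 4802) = sqrt(200726) ≈ 448.02)
((205875 - 68935) + (w(-222) - 126255))*(423714 + t) = ((205875 - 68935) + (-222 - 126255))*(423714 + sqrt(200726)) = (136940 - 126477)*(423714 + sqrt(200726)) = 10463*(423714 + sqrt(200726)) = 4433319582 + 10463*sqrt(200726)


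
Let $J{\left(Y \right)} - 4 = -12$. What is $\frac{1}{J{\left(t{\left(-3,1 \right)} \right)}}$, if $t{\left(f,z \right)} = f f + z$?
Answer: $- \frac{1}{8} \approx -0.125$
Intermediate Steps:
$t{\left(f,z \right)} = z + f^{2}$ ($t{\left(f,z \right)} = f^{2} + z = z + f^{2}$)
$J{\left(Y \right)} = -8$ ($J{\left(Y \right)} = 4 - 12 = -8$)
$\frac{1}{J{\left(t{\left(-3,1 \right)} \right)}} = \frac{1}{-8} = - \frac{1}{8}$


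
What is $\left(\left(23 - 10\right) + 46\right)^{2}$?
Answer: $3481$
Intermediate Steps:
$\left(\left(23 - 10\right) + 46\right)^{2} = \left(13 + 46\right)^{2} = 59^{2} = 3481$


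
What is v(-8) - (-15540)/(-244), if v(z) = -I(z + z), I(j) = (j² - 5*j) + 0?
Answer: -24381/61 ≈ -399.69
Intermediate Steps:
I(j) = j² - 5*j
v(z) = -2*z*(-5 + 2*z) (v(z) = -(z + z)*(-5 + (z + z)) = -2*z*(-5 + 2*z))
v(-8) - (-15540)/(-244) = 2*(-8)*(5 - 2*(-8)) - (-15540)/(-244) = 2*(-8)*(5 + 16) - (-15540)*(-1)/244 = 2*(-8)*21 - 140*111/244 = -336 - 3885/61 = -24381/61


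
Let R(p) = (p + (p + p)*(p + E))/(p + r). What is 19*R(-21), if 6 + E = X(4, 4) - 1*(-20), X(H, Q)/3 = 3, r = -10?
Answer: 1995/31 ≈ 64.355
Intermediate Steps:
X(H, Q) = 9 (X(H, Q) = 3*3 = 9)
E = 23 (E = -6 + (9 - 1*(-20)) = -6 + (9 + 20) = -6 + 29 = 23)
R(p) = (p + 2*p*(23 + p))/(-10 + p) (R(p) = (p + (p + p)*(p + 23))/(p - 10) = (p + (2*p)*(23 + p))/(-10 + p) = (p + 2*p*(23 + p))/(-10 + p))
19*R(-21) = 19*(-21*(47 + 2*(-21))/(-10 - 21)) = 19*(-21*(47 - 42)/(-31)) = 19*(-21*(-1/31)*5) = 19*(105/31) = 1995/31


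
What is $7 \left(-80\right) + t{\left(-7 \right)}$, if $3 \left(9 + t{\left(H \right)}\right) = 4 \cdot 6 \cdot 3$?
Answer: $-545$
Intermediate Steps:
$t{\left(H \right)} = 15$ ($t{\left(H \right)} = -9 + \frac{4 \cdot 6 \cdot 3}{3} = -9 + \frac{24 \cdot 3}{3} = -9 + \frac{1}{3} \cdot 72 = -9 + 24 = 15$)
$7 \left(-80\right) + t{\left(-7 \right)} = 7 \left(-80\right) + 15 = -560 + 15 = -545$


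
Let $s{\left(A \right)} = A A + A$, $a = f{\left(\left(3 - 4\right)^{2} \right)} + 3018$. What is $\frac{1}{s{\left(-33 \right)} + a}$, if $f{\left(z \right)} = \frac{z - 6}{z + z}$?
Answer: $\frac{2}{8143} \approx 0.00024561$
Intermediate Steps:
$f{\left(z \right)} = \frac{-6 + z}{2 z}$
$a = \frac{6031}{2}$ ($a = \frac{-6 + \left(3 - 4\right)^{2}}{2 \left(3 - 4\right)^{2}} + 3018 = \frac{-6 + \left(-1\right)^{2}}{2 \left(-1\right)^{2}} + 3018 = \frac{-6 + 1}{2 \cdot 1} + 3018 = \frac{1}{2} \cdot 1 \left(-5\right) + 3018 = - \frac{5}{2} + 3018 = \frac{6031}{2} \approx 3015.5$)
$s{\left(A \right)} = A + A^{2}$ ($s{\left(A \right)} = A^{2} + A = A + A^{2}$)
$\frac{1}{s{\left(-33 \right)} + a} = \frac{1}{- 33 \left(1 - 33\right) + \frac{6031}{2}} = \frac{1}{\left(-33\right) \left(-32\right) + \frac{6031}{2}} = \frac{1}{1056 + \frac{6031}{2}} = \frac{1}{\frac{8143}{2}} = \frac{2}{8143}$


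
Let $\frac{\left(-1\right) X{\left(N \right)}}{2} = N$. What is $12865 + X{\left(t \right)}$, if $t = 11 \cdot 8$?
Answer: $12689$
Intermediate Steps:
$t = 88$
$X{\left(N \right)} = - 2 N$
$12865 + X{\left(t \right)} = 12865 - 176 = 12689$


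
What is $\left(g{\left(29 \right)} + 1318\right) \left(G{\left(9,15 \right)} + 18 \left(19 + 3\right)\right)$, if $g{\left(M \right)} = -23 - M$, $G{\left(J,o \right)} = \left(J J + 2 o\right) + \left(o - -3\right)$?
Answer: $664650$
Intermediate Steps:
$G{\left(J,o \right)} = 3 + J^{2} + 3 o$ ($G{\left(J,o \right)} = \left(J^{2} + 2 o\right) + \left(o + 3\right) = \left(J^{2} + 2 o\right) + \left(3 + o\right) = 3 + J^{2} + 3 o$)
$\left(g{\left(29 \right)} + 1318\right) \left(G{\left(9,15 \right)} + 18 \left(19 + 3\right)\right) = \left(\left(-23 - 29\right) + 1318\right) \left(\left(3 + 9^{2} + 3 \cdot 15\right) + 18 \left(19 + 3\right)\right) = \left(\left(-23 - 29\right) + 1318\right) \left(\left(3 + 81 + 45\right) + 18 \cdot 22\right) = \left(-52 + 1318\right) \left(129 + 396\right) = 1266 \cdot 525 = 664650$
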